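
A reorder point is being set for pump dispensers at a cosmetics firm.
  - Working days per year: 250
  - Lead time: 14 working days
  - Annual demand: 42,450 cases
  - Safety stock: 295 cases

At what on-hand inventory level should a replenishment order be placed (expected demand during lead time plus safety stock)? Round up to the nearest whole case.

2,673 cases

Daily demand d = 42,450 / 250 = 169.800 cases/day
Demand during lead time = 169.800 × 14 = 2,377.20
Reorder point = 2,377.20 + 295 = 2,672.20 → round up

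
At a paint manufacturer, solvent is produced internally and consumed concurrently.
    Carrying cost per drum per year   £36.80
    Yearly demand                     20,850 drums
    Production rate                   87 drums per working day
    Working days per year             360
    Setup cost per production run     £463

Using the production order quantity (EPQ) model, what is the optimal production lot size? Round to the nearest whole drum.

Daily demand d = 20,850/360 = 57.917; p = 87; 1 − d/p = 0.33429
EPQ = √(2DS / (H(1 − d/p)))
    = √(2 × 20,850 × 463 / (36.8 × 0.33429)) ≈ 1,252.77

1,253 drums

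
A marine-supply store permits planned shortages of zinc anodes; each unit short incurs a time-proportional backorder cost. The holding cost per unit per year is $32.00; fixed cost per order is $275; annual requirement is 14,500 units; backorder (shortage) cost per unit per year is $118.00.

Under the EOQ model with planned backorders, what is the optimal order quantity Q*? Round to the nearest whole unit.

Basic EOQ = √(2·14,500·275/32) = 499.218
Backorder adjustment √((H+b)/b) = √((32+118)/118) = 1.1275
Q* = 499.218 × 1.1275 ≈ 562.85

563 units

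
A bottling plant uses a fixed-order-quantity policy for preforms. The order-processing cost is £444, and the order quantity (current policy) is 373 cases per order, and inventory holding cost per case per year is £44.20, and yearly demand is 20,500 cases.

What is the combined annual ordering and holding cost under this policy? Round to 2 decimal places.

£32,645.44

Orders/yr = 20,500/373 = 54.960; ordering cost = 54.960 × £444 = £24,402.14
Average inventory = 373/2 = 186.5; holding cost = 186.5 × £44.2 = £8,243.30
Total = £24,402.14 + £8,243.30 = £32,645.44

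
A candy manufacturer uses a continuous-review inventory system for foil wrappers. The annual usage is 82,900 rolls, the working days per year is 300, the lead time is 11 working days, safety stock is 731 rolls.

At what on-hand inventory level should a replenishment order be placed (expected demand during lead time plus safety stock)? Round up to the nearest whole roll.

Daily demand d = 82,900 / 300 = 276.333 rolls/day
Demand during lead time = 276.333 × 11 = 3,039.67
Reorder point = 3,039.67 + 731 = 3,770.67 → round up

3,771 rolls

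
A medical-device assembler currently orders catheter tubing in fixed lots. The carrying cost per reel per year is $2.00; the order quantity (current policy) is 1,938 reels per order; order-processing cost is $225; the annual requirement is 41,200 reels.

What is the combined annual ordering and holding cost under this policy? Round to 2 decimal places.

$6,721.28

Orders/yr = 41,200/1,938 = 21.259; ordering cost = 21.259 × $225 = $4,783.28
Average inventory = 1,938/2 = 969; holding cost = 969 × $2 = $1,938.00
Total = $4,783.28 + $1,938.00 = $6,721.28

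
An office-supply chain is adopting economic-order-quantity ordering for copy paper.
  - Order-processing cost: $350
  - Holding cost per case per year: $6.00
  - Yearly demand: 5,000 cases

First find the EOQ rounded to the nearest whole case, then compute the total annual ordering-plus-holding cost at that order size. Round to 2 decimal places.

EOQ = √(2DS/H) = √(2 × 5,000 × 350 / 6)
    = √(583,333.33) ≈ 763.76 → Q = 764 cases
Ordering: D/Q × S = 5,000/764 × $350 = $2,290.58
Holding:  Q/2 × H = 764/2 × $6 = $2,292.00
Total = $2,290.58 + $2,292.00 = $4,582.58

$4,582.58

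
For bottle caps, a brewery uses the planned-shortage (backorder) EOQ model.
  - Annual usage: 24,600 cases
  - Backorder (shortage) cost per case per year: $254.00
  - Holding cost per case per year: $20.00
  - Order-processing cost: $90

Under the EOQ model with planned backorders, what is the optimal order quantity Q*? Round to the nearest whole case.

489 cases

Basic EOQ = √(2·24,600·90/20) = 470.532
Backorder adjustment √((H+b)/b) = √((20+254)/254) = 1.0386
Q* = 470.532 × 1.0386 ≈ 488.71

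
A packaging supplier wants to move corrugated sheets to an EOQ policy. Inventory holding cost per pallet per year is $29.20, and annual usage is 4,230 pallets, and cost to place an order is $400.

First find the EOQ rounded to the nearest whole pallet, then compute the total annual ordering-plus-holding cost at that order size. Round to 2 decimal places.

$9,940.47

Q* = √(2·D·S / H) = √(2·4,230·400 / 29.2) = √115,890.4 ≈ 340.43 → Q = 340 pallets
Annual ordering cost = (D/Q)·S = (4,230/340) × 400 = $4,976.47
Annual holding cost  = (Q/2)·H = (340/2) × 29.2 = $4,964.00
Total = $4,976.47 + $4,964.00 = $9,940.47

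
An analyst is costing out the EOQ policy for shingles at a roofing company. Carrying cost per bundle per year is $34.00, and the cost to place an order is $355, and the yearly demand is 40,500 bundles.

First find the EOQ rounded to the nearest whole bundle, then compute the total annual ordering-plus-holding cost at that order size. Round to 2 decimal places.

$31,267.72

Q* = √(2·D·S / H) = √(2·40,500·355 / 34) = √845,735.3 ≈ 919.64 → Q = 920 bundles
Ordering: D/Q × S = 40,500/920 × $355 = $15,627.72
Holding:  Q/2 × H = 920/2 × $34 = $15,640.00
Total = $15,627.72 + $15,640.00 = $31,267.72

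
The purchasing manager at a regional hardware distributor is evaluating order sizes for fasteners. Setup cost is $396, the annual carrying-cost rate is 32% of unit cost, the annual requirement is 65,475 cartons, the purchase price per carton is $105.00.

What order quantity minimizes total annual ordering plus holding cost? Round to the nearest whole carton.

H = i·C = 0.32 × $105 = $33.6000 per carton-year
2DS/H = 2·65,475·396/33.6 = 1,543,339.29
EOQ = √1,543,339.29 ≈ 1,242.31

1,242 cartons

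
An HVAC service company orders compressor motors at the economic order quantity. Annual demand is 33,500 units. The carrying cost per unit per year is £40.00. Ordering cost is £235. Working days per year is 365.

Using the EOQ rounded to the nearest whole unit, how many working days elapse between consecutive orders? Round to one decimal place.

6.8 days

Q* = √(2·D·S / H) = √(2·33,500·235 / 40) = √393,625.0 ≈ 627.40 → Q = 627 units
Cycle time = (working days × Q)/D = (365 × 627) / 33,500 = 6.831 days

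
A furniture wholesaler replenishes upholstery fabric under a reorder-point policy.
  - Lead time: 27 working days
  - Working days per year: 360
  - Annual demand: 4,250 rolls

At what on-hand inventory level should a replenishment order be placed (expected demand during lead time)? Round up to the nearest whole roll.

319 rolls

Daily demand d = 4,250 / 360 = 11.806 rolls/day
Demand during lead time = 11.806 × 27 = 318.75
Reorder point = 318.75 → round up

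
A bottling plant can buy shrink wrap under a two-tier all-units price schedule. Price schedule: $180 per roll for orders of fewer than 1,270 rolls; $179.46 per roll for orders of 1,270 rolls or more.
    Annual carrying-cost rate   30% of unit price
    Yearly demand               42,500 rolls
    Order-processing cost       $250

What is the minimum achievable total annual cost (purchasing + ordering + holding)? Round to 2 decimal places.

$7,669,603.27

H₁ = 30%×$180 = $54.0000;  H₂ = 30%×$179.46 = $53.8380
EOQ₁ = √(2×42,500×250/54.0000) = 627.31  (< 1,270, feasible at tier 1)
EOQ₂ = √(2×42,500×250/53.8380) = 628.25  (< 1,270 → use Q = 1,270 at tier-2 price)
TC(tier 1 (EOQ₁), Q≈627.3) = $7,683,874.77
TC(tier 2, Q≈1,270.0) = $7,669,603.27
Minimum at tier 2: $7,669,603.27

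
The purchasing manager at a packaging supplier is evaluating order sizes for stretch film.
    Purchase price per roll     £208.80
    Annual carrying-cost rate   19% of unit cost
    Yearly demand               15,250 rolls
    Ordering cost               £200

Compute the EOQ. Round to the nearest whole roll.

392 rolls

H = i·C = 0.19 × £208.8 = £39.6720 per roll-year
Optimal lot size Q* = (2 × 15,250 × £200 / £39.672)^½ ≈ 392.12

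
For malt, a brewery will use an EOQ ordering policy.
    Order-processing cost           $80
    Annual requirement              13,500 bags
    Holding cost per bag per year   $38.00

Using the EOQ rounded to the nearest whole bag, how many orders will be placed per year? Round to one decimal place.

56.7 orders per year

Q* = √(2·D·S / H) = √(2·13,500·80 / 38) = √56,842.1 ≈ 238.42 → Q = 238
Orders per year = D/Q = 13,500 / 238 = 56.723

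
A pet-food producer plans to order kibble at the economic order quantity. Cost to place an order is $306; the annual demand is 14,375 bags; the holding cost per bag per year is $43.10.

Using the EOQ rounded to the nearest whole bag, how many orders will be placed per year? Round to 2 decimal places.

31.80 orders per year

2DS/H = 2·14,375·306/43.1 = 204,118.33
EOQ = √204,118.33 ≈ 451.79 → Q = 452
N = D/Q = 14,375/452 ≈ 31.803 orders/yr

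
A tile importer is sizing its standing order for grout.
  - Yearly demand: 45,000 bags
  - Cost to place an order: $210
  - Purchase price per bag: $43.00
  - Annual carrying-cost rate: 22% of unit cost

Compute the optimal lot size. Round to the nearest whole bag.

H = i·C = 0.22 × $43 = $9.4600 per bag-year
EOQ = √(2DS/H) = √(2 × 45,000 × 210 / 9.46)
    = √(1,997,885.84) ≈ 1,413.47

1,413 bags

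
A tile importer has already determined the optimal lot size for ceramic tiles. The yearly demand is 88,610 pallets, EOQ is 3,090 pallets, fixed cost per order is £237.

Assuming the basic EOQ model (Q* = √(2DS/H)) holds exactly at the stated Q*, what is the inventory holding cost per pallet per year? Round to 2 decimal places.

£4.40

EOQ relation: Q² = 2DS/H, so rearrange for the unknown.
H = 2DS / Q² = 2 × 88,610 × 237 / 3,090² = 4.3989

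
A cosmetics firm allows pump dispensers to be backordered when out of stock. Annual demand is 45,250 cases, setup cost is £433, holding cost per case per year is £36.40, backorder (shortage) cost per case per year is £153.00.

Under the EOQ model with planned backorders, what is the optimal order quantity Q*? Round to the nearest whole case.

1,154 cases

Basic EOQ = √(2·45,250·433/36.4) = 1,037.570
Backorder adjustment √((H+b)/b) = √((36.4+153)/153) = 1.1126
Q* = 1,037.570 × 1.1126 ≈ 1,154.41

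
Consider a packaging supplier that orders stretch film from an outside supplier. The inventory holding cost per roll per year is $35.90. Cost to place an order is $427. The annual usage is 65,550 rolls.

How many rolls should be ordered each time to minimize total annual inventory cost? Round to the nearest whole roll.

1,249 rolls

Optimal lot size Q* = (2 × 65,550 × $427 / $35.9)^½ ≈ 1,248.73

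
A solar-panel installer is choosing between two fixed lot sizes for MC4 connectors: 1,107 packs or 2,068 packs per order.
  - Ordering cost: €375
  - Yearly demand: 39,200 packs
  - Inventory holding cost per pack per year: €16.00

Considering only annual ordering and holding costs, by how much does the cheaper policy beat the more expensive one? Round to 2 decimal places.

TC(Q) = (D/Q)S + (Q/2)H
TC(1,107) = (39,200/1,107)×375 + (1,107/2)×16 = €22,135.13
TC(2,068) = (39,200/2,068)×375 + (2,068/2)×16 = €23,652.32
Cheaper: Q = 1,107.  Difference = €1,517.18

€1,517.18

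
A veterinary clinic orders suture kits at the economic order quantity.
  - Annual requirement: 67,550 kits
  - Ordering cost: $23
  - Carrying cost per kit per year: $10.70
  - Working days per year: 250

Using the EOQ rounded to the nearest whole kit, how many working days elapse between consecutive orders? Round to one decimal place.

2.0 days

2DS/H = 2·67,550·23/10.7 = 290,401.87
EOQ = √290,401.87 ≈ 538.89 → Q = 539 kits
Days between orders = 250 / (D/Q) = 250 / 125.325 ≈ 1.995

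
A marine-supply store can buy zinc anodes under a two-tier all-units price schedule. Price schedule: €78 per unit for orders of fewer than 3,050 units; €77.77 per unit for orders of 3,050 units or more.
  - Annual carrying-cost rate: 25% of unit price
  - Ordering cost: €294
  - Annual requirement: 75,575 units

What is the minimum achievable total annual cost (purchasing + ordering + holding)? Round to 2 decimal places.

H₁ = 25%×€78 = €19.5000;  H₂ = 25%×€77.77 = €19.4425
EOQ₁ = √(2×75,575×294/19.5000) = 1,509.59  (< 3,050, feasible at tier 1)
EOQ₂ = √(2×75,575×294/19.4425) = 1,511.83  (< 3,050 → use Q = 3,050 at tier-2 price)
TC(tier 1 (EOQ₁), Q≈1,509.6) = €5,924,287.10
TC(tier 2, Q≈3,050.0) = €5,914,402.50
Minimum at tier 2: €5,914,402.50

€5,914,402.50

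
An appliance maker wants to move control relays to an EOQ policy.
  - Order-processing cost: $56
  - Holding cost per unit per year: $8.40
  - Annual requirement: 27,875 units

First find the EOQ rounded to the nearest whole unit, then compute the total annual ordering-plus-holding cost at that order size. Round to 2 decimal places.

$5,121.02

Q* = √(2·D·S / H) = √(2·27,875·56 / 8.4) = √371,666.7 ≈ 609.64 → Q = 610 units
Annual ordering cost = (D/Q)·S = (27,875/610) × 56 = $2,559.02
Annual holding cost  = (Q/2)·H = (610/2) × 8.4 = $2,562.00
Total = $2,559.02 + $2,562.00 = $5,121.02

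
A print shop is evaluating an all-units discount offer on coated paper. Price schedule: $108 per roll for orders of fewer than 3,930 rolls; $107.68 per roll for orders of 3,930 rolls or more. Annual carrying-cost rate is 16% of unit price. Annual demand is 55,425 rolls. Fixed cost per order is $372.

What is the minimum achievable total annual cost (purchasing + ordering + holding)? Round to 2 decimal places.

$6,007,264.93

H₁ = 16%×$108 = $17.2800;  H₂ = 16%×$107.68 = $17.2288
EOQ₁ = √(2×55,425×372/17.2800) = 1,544.78  (< 3,930, feasible at tier 1)
EOQ₂ = √(2×55,425×372/17.2288) = 1,547.08  (< 3,930 → use Q = 3,930 at tier-2 price)
TC(tier 1 (EOQ₁), Q≈1,544.8) = $6,012,593.85
TC(tier 2, Q≈3,930.0) = $6,007,264.93
Minimum at tier 2: $6,007,264.93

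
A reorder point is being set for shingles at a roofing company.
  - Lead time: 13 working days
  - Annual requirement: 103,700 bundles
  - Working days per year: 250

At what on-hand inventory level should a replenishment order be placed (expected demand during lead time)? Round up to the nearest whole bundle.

5,393 bundles

Daily demand d = 103,700 / 250 = 414.800 bundles/day
Demand during lead time = 414.800 × 13 = 5,392.40
Reorder point = 5,392.40 → round up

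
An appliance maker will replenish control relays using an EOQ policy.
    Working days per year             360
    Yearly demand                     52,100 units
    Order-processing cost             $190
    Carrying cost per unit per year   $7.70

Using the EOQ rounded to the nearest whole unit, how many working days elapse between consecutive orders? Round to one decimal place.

11.1 days

Q* = √(2·D·S / H) = √(2·52,100·190 / 7.7) = √2,571,168.8 ≈ 1,603.49 → Q = 1,603 units
T = Q/D × 360 days = 1,603/52,100 × 360 = 11.076 days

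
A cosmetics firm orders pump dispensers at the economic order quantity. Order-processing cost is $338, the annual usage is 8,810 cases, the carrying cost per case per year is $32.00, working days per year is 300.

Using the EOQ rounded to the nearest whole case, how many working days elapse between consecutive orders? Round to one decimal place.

14.7 days

EOQ = √(2DS/H) = √(2 × 8,810 × 338 / 32)
    = √(186,111.25) ≈ 431.41 → Q = 431 cases
Cycle time = (working days × Q)/D = (300 × 431) / 8,810 = 14.677 days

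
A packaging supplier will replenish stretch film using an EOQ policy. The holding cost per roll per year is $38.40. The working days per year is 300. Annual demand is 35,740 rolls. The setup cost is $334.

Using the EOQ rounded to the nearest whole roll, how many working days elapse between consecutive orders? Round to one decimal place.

2DS/H = 2·35,740·334/38.4 = 621,727.08
EOQ = √621,727.08 ≈ 788.50 → Q = 788 rolls
Days between orders = 300 / (D/Q) = 300 / 45.355 ≈ 6.614

6.6 days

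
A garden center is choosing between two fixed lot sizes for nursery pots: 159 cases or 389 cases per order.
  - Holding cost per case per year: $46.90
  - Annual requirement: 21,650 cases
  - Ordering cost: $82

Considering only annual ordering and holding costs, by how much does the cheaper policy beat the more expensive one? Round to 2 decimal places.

Annual cost at Q: ordering D·S/Q plus holding Q·H/2.
TC(159) = (21,650/159)×82 + (159/2)×46.9 = $14,893.96
TC(389) = (21,650/389)×82 + (389/2)×46.9 = $13,685.80
Cheaper: Q = 389.  Difference = $1,208.16

$1,208.16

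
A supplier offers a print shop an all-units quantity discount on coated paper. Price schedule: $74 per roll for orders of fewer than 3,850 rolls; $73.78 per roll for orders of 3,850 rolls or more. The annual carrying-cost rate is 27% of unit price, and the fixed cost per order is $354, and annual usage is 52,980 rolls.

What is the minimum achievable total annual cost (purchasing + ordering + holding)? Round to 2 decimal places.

H₁ = 27%×$74 = $19.9800;  H₂ = 27%×$73.78 = $19.9206
EOQ₁ = √(2×52,980×354/19.9800) = 1,370.17  (< 3,850, feasible at tier 1)
EOQ₂ = √(2×52,980×354/19.9206) = 1,372.21  (< 3,850 → use Q = 3,850 at tier-2 price)
TC(tier 1 (EOQ₁), Q≈1,370.2) = $3,947,896.02
TC(tier 2, Q≈3,850.0) = $3,952,082.96
Minimum at tier 1 (EOQ₁): $3,947,896.02

$3,947,896.02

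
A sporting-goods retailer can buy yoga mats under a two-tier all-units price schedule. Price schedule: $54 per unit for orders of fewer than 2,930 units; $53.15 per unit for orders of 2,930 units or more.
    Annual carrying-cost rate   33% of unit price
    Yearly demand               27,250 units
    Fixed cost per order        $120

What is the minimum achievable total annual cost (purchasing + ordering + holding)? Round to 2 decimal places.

H₁ = 33%×$54 = $17.8200;  H₂ = 33%×$53.15 = $17.5395
EOQ₁ = √(2×27,250×120/17.8200) = 605.81  (< 2,930, feasible at tier 1)
EOQ₂ = √(2×27,250×120/17.5395) = 610.63  (< 2,930 → use Q = 2,930 at tier-2 price)
TC(tier 1 (EOQ₁), Q≈605.8) = $1,482,295.50
TC(tier 2, Q≈2,930.0) = $1,475,148.91
Minimum at tier 2: $1,475,148.91

$1,475,148.91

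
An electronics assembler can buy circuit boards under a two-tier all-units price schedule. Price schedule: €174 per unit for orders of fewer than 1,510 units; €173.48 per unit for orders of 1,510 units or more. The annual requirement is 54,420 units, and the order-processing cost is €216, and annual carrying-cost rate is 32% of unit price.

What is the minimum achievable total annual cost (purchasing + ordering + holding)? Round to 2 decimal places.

H₁ = 32%×€174 = €55.6800;  H₂ = 32%×€173.48 = €55.5136
EOQ₁ = √(2×54,420×216/55.6800) = 649.79  (< 1,510, feasible at tier 1)
EOQ₂ = √(2×54,420×216/55.5136) = 650.76  (< 1,510 → use Q = 1,510 at tier-2 price)
TC(tier 1 (EOQ₁), Q≈649.8) = €9,505,260.18
TC(tier 2, Q≈1,510.0) = €9,490,478.95
Minimum at tier 2: €9,490,478.95

€9,490,478.95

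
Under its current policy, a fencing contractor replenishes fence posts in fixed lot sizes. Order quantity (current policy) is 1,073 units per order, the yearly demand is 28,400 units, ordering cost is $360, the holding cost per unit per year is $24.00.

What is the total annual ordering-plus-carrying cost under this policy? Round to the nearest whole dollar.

Orders/yr = 28,400/1,073 = 26.468; ordering cost = 26.468 × $360 = $9,528.42
Average inventory = 1,073/2 = 536.5; holding cost = 536.5 × $24 = $12,876.00
Total = $9,528.42 + $12,876.00 = $22,404.42

$22,404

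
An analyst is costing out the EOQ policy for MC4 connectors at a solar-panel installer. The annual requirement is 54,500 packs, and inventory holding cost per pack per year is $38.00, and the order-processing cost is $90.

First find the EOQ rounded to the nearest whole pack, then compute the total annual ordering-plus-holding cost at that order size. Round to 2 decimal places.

Optimal lot size Q* = (2 × 54,500 × $90 / $38)^½ ≈ 508.09 → Q = 508 packs
Ordering: D/Q × S = 54,500/508 × $90 = $9,655.51
Holding:  Q/2 × H = 508/2 × $38 = $9,652.00
Total = $9,655.51 + $9,652.00 = $19,307.51

$19,307.51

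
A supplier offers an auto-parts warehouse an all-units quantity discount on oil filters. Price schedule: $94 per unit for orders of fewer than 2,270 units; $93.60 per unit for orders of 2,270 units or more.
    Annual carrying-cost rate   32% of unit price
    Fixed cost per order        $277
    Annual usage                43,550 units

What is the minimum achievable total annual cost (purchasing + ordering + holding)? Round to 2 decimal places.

$4,115,589.77

H₁ = 32%×$94 = $30.0800;  H₂ = 32%×$93.60 = $29.9520
EOQ₁ = √(2×43,550×277/30.0800) = 895.59  (< 2,270, feasible at tier 1)
EOQ₂ = √(2×43,550×277/29.9520) = 897.50  (< 2,270 → use Q = 2,270 at tier-2 price)
TC(tier 1 (EOQ₁), Q≈895.6) = $4,120,639.40
TC(tier 2, Q≈2,270.0) = $4,115,589.77
Minimum at tier 2: $4,115,589.77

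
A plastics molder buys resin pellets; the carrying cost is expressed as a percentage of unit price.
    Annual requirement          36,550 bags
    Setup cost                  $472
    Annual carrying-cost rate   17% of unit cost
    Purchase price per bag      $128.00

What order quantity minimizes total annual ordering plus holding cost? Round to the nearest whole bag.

Holding cost per bag per year: H = 17% × $128 = $21.7600
Optimal lot size Q* = (2 × 36,550 × $472 / $21.76)^½ ≈ 1,259.22

1,259 bags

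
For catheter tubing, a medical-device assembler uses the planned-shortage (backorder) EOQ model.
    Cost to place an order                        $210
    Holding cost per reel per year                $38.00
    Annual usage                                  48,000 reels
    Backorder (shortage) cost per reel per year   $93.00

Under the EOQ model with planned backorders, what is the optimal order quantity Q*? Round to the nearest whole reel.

864 reels

Q* = √(2DS/H) · √((H + b)/b)
   = √(2 × 48,000 × 210 / 38) · √((38 + 93) / 93)
   = 728.372 × 1.1868 ≈ 864.47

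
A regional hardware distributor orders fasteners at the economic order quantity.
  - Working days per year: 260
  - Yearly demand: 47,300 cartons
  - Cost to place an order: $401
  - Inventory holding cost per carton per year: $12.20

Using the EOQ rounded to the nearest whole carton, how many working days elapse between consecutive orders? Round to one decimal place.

2DS/H = 2·47,300·401/12.2 = 3,109,393.44
EOQ = √3,109,393.44 ≈ 1,763.35 → Q = 1,763 cartons
T = Q/D × 260 days = 1,763/47,300 × 260 = 9.691 days

9.7 days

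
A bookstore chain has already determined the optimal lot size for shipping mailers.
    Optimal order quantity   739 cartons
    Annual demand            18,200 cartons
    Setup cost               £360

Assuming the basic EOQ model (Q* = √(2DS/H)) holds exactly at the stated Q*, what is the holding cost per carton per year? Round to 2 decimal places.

EOQ relation: Q² = 2DS/H, so rearrange for the unknown.
H = 2DS / Q² = 2 × 18,200 × 360 / 739² = 23.9947

£23.99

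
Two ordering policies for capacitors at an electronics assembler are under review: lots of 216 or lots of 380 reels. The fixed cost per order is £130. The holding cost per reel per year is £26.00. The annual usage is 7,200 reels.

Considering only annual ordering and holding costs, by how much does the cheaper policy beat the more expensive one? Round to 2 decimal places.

TC(Q) = (D/Q)S + (Q/2)H
TC(216) = (7,200/216)×130 + (216/2)×26 = £7,141.33
TC(380) = (7,200/380)×130 + (380/2)×26 = £7,403.16
Cheaper: Q = 216.  Difference = £261.82

£261.82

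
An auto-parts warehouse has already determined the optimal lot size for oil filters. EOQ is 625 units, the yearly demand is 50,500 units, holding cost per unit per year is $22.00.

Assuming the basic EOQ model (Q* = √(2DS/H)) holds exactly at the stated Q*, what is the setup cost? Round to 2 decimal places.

EOQ relation: Q² = 2DS/H, so rearrange for the unknown.
S = Q²H / (2D) = 625² × 22 / (2 × 50,500) = 85.0866

$85.09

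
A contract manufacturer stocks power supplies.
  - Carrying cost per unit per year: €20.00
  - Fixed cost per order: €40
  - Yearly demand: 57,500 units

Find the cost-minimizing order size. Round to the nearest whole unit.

Optimal lot size Q* = (2 × 57,500 × €40 / €20)^½ ≈ 479.58

480 units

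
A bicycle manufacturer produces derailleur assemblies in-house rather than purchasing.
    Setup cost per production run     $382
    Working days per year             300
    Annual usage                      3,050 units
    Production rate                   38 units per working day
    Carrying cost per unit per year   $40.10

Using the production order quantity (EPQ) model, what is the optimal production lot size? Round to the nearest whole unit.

Daily demand d = 3,050/300 = 10.167; p = 38; 1 − d/p = 0.73246
EPQ = √(2DS / (H(1 − d/p)))
    = √(2 × 3,050 × 382 / (40.1 × 0.73246)) ≈ 281.67

282 units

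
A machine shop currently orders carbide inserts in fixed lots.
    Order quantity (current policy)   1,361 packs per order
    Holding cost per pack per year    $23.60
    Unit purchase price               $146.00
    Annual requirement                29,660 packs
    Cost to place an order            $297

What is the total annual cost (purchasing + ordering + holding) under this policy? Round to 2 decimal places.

Annual ordering cost = (D/Q)·S = (29,660/1,361) × 297 = $6,472.46
Annual holding cost  = (Q/2)·H = (1,361/2) × 23.6 = $16,059.80
Purchase cost = D·C = 29,660 × 146 = $4,330,360.00
Total = $6,472.46 + $16,059.80 + $4,330,360.00 = $4,352,892.26

$4,352,892.26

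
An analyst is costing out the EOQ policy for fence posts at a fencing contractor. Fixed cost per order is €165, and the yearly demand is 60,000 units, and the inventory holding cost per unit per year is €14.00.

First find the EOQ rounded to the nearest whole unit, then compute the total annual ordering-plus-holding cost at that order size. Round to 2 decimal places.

€16,649.32

Optimal lot size Q* = (2 × 60,000 × €165 / €14)^½ ≈ 1,189.24 → Q = 1,189 units
Annual ordering cost = (D/Q)·S = (60,000/1,189) × 165 = €8,326.32
Annual holding cost  = (Q/2)·H = (1,189/2) × 14 = €8,323.00
Total = €8,326.32 + €8,323.00 = €16,649.32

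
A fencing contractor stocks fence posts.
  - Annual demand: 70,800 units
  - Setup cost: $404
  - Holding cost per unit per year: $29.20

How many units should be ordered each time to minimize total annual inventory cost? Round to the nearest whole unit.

Q* = √(2·D·S / H) = √(2·70,800·404 / 29.2) = √1,959,123.3 ≈ 1,399.69

1,400 units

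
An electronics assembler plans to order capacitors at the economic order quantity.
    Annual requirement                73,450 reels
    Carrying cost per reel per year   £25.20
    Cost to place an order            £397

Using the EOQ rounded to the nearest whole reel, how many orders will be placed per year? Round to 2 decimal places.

48.29 orders per year

EOQ = √(2DS/H) = √(2 × 73,450 × 397 / 25.2)
    = √(2,314,257.94) ≈ 1,521.27 → Q = 1,521
Orders per year = D/Q = 73,450 / 1,521 = 48.291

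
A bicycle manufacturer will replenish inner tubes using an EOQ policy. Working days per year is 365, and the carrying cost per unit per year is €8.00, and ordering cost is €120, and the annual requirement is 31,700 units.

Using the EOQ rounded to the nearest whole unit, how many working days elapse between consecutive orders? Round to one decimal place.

Q* = √(2·D·S / H) = √(2·31,700·120 / 8) = √951,000.0 ≈ 975.19 → Q = 975 units
T = Q/D × 365 days = 975/31,700 × 365 = 11.226 days

11.2 days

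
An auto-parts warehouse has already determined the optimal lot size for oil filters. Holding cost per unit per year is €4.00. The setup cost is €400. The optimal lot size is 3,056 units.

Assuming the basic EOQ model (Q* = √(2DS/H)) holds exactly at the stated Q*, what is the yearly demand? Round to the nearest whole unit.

Since Q* = (2DS/H)^½, squaring gives Q*²·H = 2DS.
D = Q²H / (2S) = 3,056² × 4 / (2 × 400) = 46,695.68

46,696 units per year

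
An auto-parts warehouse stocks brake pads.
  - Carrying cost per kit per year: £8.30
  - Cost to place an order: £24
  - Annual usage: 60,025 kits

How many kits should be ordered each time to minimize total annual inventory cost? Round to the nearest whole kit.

Optimal lot size Q* = (2 × 60,025 × £24 / £8.3)^½ ≈ 589.18

589 kits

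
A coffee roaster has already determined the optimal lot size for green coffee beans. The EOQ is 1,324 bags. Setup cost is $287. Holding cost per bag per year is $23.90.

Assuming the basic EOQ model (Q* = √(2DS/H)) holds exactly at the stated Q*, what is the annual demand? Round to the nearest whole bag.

72,990 bags per year

EOQ relation: Q² = 2DS/H, so rearrange for the unknown.
D = Q²H / (2S) = 1,324² × 23.9 / (2 × 287) = 72,989.77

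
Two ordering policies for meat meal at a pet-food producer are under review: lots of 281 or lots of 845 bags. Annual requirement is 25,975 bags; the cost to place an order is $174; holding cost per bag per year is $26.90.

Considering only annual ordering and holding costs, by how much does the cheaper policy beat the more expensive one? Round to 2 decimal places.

For each Q, cost = (D/Q)·S + (Q/2)·H.
TC(281) = (25,975/281)×174 + (281/2)×26.9 = $19,863.61
TC(845) = (25,975/845)×174 + (845/2)×26.9 = $16,713.95
|ΔTC| = |$19,863.61 − $16,713.95| = $3,149.67

$3,149.67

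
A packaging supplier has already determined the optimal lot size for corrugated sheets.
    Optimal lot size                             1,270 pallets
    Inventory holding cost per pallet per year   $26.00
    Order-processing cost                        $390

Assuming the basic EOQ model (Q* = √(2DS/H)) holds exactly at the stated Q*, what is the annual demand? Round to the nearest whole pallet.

53,763 pallets per year

EOQ relation: Q² = 2DS/H, so rearrange for the unknown.
D = Q²H / (2S) = 1,270² × 26 / (2 × 390) = 53,763.33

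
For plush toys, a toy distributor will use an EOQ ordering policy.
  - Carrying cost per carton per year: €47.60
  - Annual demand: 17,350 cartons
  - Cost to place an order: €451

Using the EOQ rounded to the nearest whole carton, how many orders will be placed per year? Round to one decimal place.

Q* = √(2·D·S / H) = √(2·17,350·451 / 47.6) = √328,775.2 ≈ 573.39 → Q = 573
Orders per year = D/Q = 17,350 / 573 = 30.279

30.3 orders per year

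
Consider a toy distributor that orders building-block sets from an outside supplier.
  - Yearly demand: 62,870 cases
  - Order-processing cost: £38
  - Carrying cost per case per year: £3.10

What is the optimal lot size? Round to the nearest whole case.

1,242 cases

Q* = √(2·D·S / H) = √(2·62,870·38 / 3.1) = √1,541,329.0 ≈ 1,241.50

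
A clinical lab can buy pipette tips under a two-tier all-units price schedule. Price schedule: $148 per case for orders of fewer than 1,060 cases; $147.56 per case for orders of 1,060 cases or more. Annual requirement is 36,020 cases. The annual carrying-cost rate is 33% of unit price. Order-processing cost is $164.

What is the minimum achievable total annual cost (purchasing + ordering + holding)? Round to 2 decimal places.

H₁ = 33%×$148 = $48.8400;  H₂ = 33%×$147.56 = $48.6948
EOQ₁ = √(2×36,020×164/48.8400) = 491.84  (< 1,060, feasible at tier 1)
EOQ₂ = √(2×36,020×164/48.6948) = 492.57  (< 1,060 → use Q = 1,060 at tier-2 price)
TC(tier 1 (EOQ₁), Q≈491.8) = $5,354,981.31
TC(tier 2, Q≈1,060.0) = $5,346,492.35
Minimum at tier 2: $5,346,492.35

$5,346,492.35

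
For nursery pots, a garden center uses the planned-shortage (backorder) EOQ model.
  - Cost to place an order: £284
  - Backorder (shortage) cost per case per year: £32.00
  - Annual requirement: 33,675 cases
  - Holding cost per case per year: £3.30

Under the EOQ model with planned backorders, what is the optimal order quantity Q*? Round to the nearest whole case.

Q* = √(2DS/H) · √((H + b)/b)
   = √(2 × 33,675 × 284 / 3.3) · √((3.3 + 32) / 32)
   = 2,407.526 × 1.0503 ≈ 2,528.62

2,529 cases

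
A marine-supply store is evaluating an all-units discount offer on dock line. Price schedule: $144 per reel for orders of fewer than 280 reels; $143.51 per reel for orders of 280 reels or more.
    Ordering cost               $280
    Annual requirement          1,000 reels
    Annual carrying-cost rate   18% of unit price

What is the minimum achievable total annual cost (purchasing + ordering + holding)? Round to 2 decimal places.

$147,809.88

H₁ = 18%×$144 = $25.9200;  H₂ = 18%×$143.51 = $25.8318
EOQ₁ = √(2×1,000×280/25.9200) = 146.99  (< 280, feasible at tier 1)
EOQ₂ = √(2×1,000×280/25.8318) = 147.24  (< 280 → use Q = 280 at tier-2 price)
TC(tier 1 (EOQ₁), Q≈147.0) = $147,809.88
TC(tier 2, Q≈280.0) = $148,126.45
Minimum at tier 1 (EOQ₁): $147,809.88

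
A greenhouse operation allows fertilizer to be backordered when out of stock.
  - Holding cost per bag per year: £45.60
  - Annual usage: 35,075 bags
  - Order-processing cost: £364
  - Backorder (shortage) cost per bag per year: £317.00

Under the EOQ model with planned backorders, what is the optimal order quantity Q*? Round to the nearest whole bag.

800 bags

Q* = √(2DS/H) · √((H + b)/b)
   = √(2 × 35,075 × 364 / 45.6) · √((45.6 + 317) / 317)
   = 748.311 × 1.0695 ≈ 800.32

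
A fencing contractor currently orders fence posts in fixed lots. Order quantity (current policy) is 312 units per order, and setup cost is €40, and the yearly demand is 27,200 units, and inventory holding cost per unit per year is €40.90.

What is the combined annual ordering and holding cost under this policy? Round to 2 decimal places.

€9,867.58

Orders/yr = 27,200/312 = 87.179; ordering cost = 87.179 × €40 = €3,487.18
Average inventory = 312/2 = 156; holding cost = 156 × €40.9 = €6,380.40
Total = €3,487.18 + €6,380.40 = €9,867.58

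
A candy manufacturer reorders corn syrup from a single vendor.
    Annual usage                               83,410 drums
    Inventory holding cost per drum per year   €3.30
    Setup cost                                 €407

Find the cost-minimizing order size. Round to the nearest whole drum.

EOQ = √(2DS/H) = √(2 × 83,410 × 407 / 3.3)
    = √(20,574,466.67) ≈ 4,535.91

4,536 drums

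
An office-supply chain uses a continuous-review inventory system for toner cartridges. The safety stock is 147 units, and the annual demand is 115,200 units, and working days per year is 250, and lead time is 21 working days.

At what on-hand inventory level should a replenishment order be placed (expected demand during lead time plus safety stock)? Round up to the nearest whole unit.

Daily demand d = 115,200 / 250 = 460.800 units/day
Demand during lead time = 460.800 × 21 = 9,676.80
Reorder point = 9,676.80 + 147 = 9,823.80 → round up

9,824 units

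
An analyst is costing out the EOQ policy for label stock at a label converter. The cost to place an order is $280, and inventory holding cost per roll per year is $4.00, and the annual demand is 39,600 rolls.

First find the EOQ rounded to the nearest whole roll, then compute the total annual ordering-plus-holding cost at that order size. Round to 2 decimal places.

Q* = √(2·D·S / H) = √(2·39,600·280 / 4) = √5,544,000.0 ≈ 2,354.57 → Q = 2,355 rolls
Annual ordering cost = (D/Q)·S = (39,600/2,355) × 280 = $4,708.28
Annual holding cost  = (Q/2)·H = (2,355/2) × 4 = $4,710.00
Total = $4,708.28 + $4,710.00 = $9,418.28

$9,418.28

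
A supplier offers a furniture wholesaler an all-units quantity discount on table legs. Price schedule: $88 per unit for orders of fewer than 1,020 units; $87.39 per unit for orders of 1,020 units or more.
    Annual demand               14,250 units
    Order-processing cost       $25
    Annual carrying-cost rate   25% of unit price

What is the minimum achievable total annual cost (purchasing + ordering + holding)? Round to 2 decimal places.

$1,256,798.99

H₁ = 25%×$88 = $22.0000;  H₂ = 25%×$87.39 = $21.8475
EOQ₁ = √(2×14,250×25/22.0000) = 179.96  (< 1,020, feasible at tier 1)
EOQ₂ = √(2×14,250×25/21.8475) = 180.59  (< 1,020 → use Q = 1,020 at tier-2 price)
TC(tier 1 (EOQ₁), Q≈180.0) = $1,257,959.17
TC(tier 2, Q≈1,020.0) = $1,256,798.99
Minimum at tier 2: $1,256,798.99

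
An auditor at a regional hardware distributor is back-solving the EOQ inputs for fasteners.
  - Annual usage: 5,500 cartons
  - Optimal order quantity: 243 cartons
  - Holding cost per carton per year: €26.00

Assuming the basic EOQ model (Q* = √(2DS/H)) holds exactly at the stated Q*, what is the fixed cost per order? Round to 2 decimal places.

€139.57

From Q* = √(2DS/H) ⇒ Q*² = 2DS/H.
S = Q²H / (2D) = 243² × 26 / (2 × 5,500) = 139.5704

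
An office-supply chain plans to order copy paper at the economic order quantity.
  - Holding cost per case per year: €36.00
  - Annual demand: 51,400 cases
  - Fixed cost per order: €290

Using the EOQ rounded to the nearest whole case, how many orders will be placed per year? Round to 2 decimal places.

2DS/H = 2·51,400·290/36 = 828,111.11
EOQ = √828,111.11 ≈ 910.01 → Q = 910
Orders per year = D/Q = 51,400 / 910 = 56.484

56.48 orders per year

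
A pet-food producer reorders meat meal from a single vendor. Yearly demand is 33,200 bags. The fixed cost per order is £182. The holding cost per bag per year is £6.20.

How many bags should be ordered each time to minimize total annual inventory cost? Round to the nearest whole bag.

Optimal lot size Q* = (2 × 33,200 × £182 / £6.2)^½ ≈ 1,396.12

1,396 bags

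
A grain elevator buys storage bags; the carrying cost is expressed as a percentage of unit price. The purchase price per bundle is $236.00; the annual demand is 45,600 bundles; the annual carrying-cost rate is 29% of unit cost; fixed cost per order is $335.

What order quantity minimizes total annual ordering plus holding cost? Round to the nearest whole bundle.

H = i·C = 0.29 × $236 = $68.4400 per bundle-year
Q* = √(2·D·S / H) = √(2·45,600·335 / 68.44) = √446,405.6 ≈ 668.14

668 bundles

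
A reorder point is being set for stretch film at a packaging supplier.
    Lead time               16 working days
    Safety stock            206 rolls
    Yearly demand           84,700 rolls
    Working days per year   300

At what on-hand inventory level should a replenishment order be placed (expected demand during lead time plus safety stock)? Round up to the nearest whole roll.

4,724 rolls

Daily demand d = 84,700 / 300 = 282.333 rolls/day
Demand during lead time = 282.333 × 16 = 4,517.33
Reorder point = 4,517.33 + 206 = 4,723.33 → round up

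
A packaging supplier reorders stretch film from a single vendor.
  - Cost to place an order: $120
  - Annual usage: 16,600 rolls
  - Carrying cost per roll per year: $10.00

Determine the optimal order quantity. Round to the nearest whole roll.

631 rolls

Optimal lot size Q* = (2 × 16,600 × $120 / $10)^½ ≈ 631.19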